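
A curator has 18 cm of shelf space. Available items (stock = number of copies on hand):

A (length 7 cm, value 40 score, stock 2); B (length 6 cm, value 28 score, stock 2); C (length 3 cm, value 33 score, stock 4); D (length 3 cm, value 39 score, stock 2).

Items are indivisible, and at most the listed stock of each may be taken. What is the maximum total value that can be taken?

Top feasible selections:
- 4×C + 2×D: length 18, value 210
- 3×C + 2×D: length 15, value 177
- 1×B + 2×C + 2×D: length 18, value 172
- 4×C + 1×D: length 15, value 171
Best: 210 score.

210 score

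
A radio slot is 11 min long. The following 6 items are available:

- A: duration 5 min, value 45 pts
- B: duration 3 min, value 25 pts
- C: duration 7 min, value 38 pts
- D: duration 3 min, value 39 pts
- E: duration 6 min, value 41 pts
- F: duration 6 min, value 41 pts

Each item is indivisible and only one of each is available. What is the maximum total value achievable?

109 pts

Check high-value combinations within 11 min:
- A+B+D: duration 5+3+3=11, value 45+25+39=109
- A+E: duration 5+6=11, value 45+41=86
- A+F: duration 5+6=11, value 45+41=86
- A+D: duration 5+3=8, value 45+39=84
- D+E: duration 3+6=9, value 39+41=80
Best: 109 pts.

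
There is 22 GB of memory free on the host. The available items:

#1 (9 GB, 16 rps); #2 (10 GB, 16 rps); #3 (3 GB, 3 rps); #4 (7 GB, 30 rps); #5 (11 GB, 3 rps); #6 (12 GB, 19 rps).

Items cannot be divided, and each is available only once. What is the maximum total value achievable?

Check high-value combinations within 22 GB:
- #3+#4+#6: memory 3+7+12=22, value 3+30+19=52
- #1+#3+#4: memory 9+3+7=19, value 16+3+30=49
- #4+#6: memory 7+12=19, value 30+19=49
- #2+#3+#4: memory 10+3+7=20, value 16+3+30=49
- #1+#4: memory 9+7=16, value 16+30=46
Best: 52 rps.

52 rps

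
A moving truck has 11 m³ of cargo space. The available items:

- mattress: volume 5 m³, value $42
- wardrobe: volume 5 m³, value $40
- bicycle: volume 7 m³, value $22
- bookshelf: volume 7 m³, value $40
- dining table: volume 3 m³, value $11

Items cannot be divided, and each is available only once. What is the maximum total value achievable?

$82

Check high-value combinations within 11 m³:
- mattress+wardrobe: volume 5+5=10, value 42+40=82
- mattress+dining table: volume 5+3=8, value 42+11=53
- wardrobe+dining table: volume 5+3=8, value 40+11=51
- bookshelf+dining table: volume 7+3=10, value 40+11=51
Best: $82.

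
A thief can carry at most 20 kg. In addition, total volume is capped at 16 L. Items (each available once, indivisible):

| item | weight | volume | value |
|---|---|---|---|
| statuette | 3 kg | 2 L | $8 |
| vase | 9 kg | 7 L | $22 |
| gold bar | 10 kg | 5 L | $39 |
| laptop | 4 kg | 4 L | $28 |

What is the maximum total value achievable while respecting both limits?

Feasible sets respecting both limits:
- statuette+gold bar+laptop: weight 17, volume 11, value 75
- gold bar+laptop: weight 14, volume 9, value 67
- vase+gold bar: weight 19, volume 12, value 61
- statuette+vase+laptop: weight 16, volume 13, value 58
Best: $75.

$75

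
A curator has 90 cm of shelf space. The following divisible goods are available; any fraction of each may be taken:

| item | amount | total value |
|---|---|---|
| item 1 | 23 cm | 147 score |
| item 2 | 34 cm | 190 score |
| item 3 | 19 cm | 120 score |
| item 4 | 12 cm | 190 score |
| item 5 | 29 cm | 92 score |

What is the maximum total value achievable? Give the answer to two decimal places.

Take in order of value per unit:
- item 4 (190/12 per unit): all 12 → value 190, running total 190.00
- item 1 (147/23 per unit): all 23 → value 147, running total 337.00
- item 3 (120/19 per unit): all 19 → value 120, running total 457.00
- item 2 (190/34 per unit): all 34 → value 190, running total 647.00
- item 5 (92/29 per unit): 2 of 29 → value 2×92/29 = 6.3448, running total 653.34
Total 653.34.

653.34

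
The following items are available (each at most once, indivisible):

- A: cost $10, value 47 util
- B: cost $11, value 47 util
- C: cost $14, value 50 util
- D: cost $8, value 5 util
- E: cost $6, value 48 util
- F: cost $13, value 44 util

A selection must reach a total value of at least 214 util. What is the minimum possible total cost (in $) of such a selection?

54

Subsets with value ≥ 214, sorted by total cost:
- A+B+C+E+F: cost 54, value 236
- A+B+C+D+E+F: cost 62, value 241
Minimum cost: 54 $.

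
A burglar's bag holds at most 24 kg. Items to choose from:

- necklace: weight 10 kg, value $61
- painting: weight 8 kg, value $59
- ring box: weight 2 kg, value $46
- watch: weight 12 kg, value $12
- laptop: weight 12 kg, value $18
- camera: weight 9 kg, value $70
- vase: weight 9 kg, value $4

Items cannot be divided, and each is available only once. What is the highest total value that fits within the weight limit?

$177

This is a 0/1 knapsack; check combinations near the capacity.
- necklace+ring box+camera: weight 10+2+9=21, value 61+46+70=177
- painting+ring box+camera: weight 8+2+9=19, value 59+46+70=175
- necklace+painting+ring box: weight 10+8+2=20, value 61+59+46=166
- ring box+laptop+camera: weight 2+12+9=23, value 46+18+70=134
Best: $177.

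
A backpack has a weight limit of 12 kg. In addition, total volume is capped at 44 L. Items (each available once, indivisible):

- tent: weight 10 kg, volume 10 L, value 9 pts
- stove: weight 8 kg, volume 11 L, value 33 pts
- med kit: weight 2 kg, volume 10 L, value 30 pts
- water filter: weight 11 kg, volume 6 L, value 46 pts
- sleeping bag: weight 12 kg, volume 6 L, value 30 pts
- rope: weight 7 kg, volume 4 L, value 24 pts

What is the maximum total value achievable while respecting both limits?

Feasible sets respecting both limits:
- stove+med kit: weight 10, volume 21, value 63
- med kit+rope: weight 9, volume 14, value 54
- water filter: weight 11, volume 6, value 46
- tent+med kit: weight 12, volume 20, value 39
Best: 63 pts.

63 pts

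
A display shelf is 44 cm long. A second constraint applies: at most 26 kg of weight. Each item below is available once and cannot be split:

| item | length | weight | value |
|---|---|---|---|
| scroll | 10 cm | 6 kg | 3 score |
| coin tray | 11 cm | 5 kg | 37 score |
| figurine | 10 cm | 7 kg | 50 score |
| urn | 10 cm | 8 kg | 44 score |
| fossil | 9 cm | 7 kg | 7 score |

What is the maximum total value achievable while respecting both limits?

Feasible sets respecting both limits:
- scroll+coin tray+figurine+urn: length 41, weight 26, value 134
- coin tray+figurine+urn: length 31, weight 20, value 131
- figurine+urn+fossil: length 29, weight 22, value 101
Best: 134 score.

134 score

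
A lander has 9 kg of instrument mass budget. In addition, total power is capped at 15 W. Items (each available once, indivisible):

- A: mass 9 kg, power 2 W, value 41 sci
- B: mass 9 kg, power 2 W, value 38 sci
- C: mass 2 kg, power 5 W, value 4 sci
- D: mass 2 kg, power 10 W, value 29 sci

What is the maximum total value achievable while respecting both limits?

41 sci

Feasible sets respecting both limits:
- A: mass 9, power 2, value 41
- B: mass 9, power 2, value 38
- C+D: mass 4, power 15, value 33
Best: 41 sci.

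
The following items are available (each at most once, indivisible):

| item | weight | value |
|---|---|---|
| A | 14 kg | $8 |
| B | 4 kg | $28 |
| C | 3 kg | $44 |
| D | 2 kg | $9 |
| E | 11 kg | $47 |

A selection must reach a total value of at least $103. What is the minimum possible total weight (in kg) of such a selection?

18

Subsets with value ≥ 103, sorted by total weight:
- B+C+E: weight 18, value 119
- B+C+D+E: weight 20, value 128
Minimum weight: 18 kg.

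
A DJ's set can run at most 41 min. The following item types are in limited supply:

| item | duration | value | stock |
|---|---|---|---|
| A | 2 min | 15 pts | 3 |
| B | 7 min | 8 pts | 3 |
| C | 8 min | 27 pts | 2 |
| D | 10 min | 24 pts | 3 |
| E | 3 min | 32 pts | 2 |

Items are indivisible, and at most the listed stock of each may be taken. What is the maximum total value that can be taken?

Top feasible selections:
- 3×A + 2×C + 1×D + 2×E: duration 38, value 187
- 3×A + 1×C + 2×D + 2×E: duration 40, value 184
- 2×A + 2×C + 1×D + 2×E: duration 36, value 172
Best: 187 pts.

187 pts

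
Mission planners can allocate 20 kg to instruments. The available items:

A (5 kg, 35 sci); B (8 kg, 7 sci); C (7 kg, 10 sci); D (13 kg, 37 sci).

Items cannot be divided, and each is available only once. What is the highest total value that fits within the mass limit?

This is a 0/1 knapsack; check combinations near the capacity.
- A+D: mass 5+13=18, value 35+37=72
- A+B+C: mass 5+8+7=20, value 35+7+10=52
- C+D: mass 7+13=20, value 10+37=47
- A+C: mass 5+7=12, value 35+10=45
Best: 72 sci.

72 sci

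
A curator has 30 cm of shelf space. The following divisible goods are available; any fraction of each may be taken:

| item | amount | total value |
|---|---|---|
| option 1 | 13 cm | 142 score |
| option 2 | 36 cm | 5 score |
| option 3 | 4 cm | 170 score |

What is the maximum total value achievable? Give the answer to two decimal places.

313.81

Take in order of value per unit:
- option 3 (170/4 per unit): all 4 → value 170, running total 170.00
- option 1 (142/13 per unit): all 13 → value 142, running total 312.00
- option 2 (5/36 per unit): 13 of 36 → value 13×5/36 = 1.8056, running total 313.81
Total 313.81.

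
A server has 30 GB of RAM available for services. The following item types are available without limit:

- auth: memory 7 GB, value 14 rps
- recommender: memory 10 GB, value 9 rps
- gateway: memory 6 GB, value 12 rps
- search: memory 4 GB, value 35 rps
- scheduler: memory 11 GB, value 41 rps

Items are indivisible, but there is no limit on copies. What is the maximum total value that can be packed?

245 rps

Best value-per-unit is search at 35/4, and filling with it alone uses memory 7×4=28. No mix of the others beats 7×35 = 245.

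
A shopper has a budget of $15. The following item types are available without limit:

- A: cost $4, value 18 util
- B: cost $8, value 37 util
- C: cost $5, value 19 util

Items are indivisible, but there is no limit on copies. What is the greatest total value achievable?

Best value-per-unit is B at 37/8; filling with it alone gives 1×37 = 37.
Optimal mix: 3×C → cost 15, value 57.

57 util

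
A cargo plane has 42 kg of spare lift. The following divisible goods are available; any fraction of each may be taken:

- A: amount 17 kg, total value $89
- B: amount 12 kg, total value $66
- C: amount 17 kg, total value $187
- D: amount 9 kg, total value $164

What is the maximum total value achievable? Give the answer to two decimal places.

437.94

Take in order of value per unit:
- D (164/9 per unit): all 9 → value 164, running total 164.00
- C (187/17 per unit): all 17 → value 187, running total 351.00
- B (66/12 per unit): all 12 → value 66, running total 417.00
- A (89/17 per unit): 4 of 17 → value 4×89/17 = 20.9412, running total 437.94
Total 437.94.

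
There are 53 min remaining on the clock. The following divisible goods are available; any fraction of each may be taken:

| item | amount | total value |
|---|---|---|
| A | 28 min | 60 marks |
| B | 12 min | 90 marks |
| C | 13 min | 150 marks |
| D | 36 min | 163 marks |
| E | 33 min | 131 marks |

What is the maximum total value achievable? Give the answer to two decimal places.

Take in order of value per unit:
- C (150/13 per unit): all 13 → value 150, running total 150.00
- B (90/12 per unit): all 12 → value 90, running total 240.00
- D (163/36 per unit): 28 of 36 → value 28×163/36 = 126.7778, running total 366.78
Total 366.78.

366.78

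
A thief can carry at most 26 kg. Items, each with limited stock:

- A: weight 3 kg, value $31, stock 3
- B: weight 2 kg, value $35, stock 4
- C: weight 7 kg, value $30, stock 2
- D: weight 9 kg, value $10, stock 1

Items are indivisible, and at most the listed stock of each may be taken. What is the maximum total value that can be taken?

$263

Best selections within weight 26 and stock limits:
- 3×A + 4×B + 1×C: weight 24, value 263
- 3×A + 4×B + 1×D: weight 26, value 243
Best: $263.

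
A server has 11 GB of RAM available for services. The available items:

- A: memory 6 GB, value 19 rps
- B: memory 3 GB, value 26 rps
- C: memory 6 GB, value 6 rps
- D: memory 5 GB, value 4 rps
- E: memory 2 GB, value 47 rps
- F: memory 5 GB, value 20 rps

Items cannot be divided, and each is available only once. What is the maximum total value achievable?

93 rps

Check high-value combinations within 11 GB:
- B+E+F: memory 3+2+5=10, value 26+47+20=93
- A+B+E: memory 6+3+2=11, value 19+26+47=92
- B+C+E: memory 3+6+2=11, value 26+6+47=79
- B+D+E: memory 3+5+2=10, value 26+4+47=77
Best: 93 rps.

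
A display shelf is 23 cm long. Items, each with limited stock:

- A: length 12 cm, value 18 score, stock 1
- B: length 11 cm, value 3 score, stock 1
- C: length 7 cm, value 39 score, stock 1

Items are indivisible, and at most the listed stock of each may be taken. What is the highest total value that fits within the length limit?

57 score

Best selections within length 23 and stock limits:
- 1×A + 1×C: length 19, value 57
- 1×B + 1×C: length 18, value 42
- 1×C: length 7, value 39
- 1×A + 1×B: length 23, value 21
Best: 57 score.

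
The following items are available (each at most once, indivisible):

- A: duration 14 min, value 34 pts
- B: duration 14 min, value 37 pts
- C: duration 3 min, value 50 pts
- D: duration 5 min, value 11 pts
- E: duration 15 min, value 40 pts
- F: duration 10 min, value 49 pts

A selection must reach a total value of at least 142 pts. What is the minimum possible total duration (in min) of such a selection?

32

Subsets with value ≥ 142, sorted by total duration:
- B+C+D+F: duration 32, value 147
- A+C+D+F: duration 32, value 144
Minimum duration: 32 min.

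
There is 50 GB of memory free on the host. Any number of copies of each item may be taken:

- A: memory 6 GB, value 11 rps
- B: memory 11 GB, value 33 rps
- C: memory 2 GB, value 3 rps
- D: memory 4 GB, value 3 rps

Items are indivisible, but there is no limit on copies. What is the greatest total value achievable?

Best value-per-unit is B at 33/11; filling with it alone gives 4×33 = 132.
Optimal mix: 1×A + 4×B → memory 50, value 143.

143 rps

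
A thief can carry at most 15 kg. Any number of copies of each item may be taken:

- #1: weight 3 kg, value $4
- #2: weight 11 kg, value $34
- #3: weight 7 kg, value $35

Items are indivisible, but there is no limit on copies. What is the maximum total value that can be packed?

Best value-per-unit is #3 at 35/7, and filling with it alone uses weight 2×7=14. No mix of the others beats 2×35 = 70.

$70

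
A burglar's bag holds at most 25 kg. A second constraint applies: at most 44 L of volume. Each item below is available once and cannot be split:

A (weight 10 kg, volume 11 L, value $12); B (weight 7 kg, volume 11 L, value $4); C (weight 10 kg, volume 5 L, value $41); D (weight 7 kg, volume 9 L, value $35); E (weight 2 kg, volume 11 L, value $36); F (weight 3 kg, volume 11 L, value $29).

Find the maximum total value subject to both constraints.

$141

Feasible sets respecting both limits:
- C+D+E+F: weight 22, volume 36, value 141
- A+C+E+F: weight 25, volume 38, value 118
- C+D+E: weight 19, volume 25, value 112
- A+D+E+F: weight 22, volume 42, value 112
Best: $141.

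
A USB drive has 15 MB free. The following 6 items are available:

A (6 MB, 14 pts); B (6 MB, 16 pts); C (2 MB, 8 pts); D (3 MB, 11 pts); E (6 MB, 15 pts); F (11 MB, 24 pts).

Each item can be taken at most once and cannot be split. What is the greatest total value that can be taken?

42 pts

Check high-value combinations within 15 MB:
- B+D+E: size 6+3+6=15, value 16+11+15=42
- A+B+D: size 6+6+3=15, value 14+16+11=41
- A+D+E: size 6+3+6=15, value 14+11+15=40
Best: 42 pts.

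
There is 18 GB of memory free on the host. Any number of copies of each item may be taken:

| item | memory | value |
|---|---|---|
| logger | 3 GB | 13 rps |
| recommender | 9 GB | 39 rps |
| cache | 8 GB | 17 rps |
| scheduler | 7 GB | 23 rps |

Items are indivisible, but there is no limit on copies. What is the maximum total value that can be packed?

78 rps

Best value-per-unit is logger at 13/3, and filling with it alone uses memory 6×3=18. No mix of the others beats 6×13 = 78.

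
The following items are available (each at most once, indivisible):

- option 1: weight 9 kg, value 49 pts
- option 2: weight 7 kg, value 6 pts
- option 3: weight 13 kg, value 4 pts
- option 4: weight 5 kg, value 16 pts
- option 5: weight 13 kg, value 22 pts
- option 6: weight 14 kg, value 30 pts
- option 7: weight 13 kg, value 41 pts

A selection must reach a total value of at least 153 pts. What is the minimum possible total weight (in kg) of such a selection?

Subsets with value ≥ 153, sorted by total weight:
- option 1+option 4+option 5+option 6+option 7: weight 54, value 158
- option 1+option 2+option 4+option 5+option 6+option 7: weight 61, value 164
Minimum weight: 54 kg.

54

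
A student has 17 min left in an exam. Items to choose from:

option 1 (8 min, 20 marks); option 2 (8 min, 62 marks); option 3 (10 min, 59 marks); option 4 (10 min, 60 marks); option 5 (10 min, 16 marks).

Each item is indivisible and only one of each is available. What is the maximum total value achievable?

Check high-value combinations within 17 min:
- option 1+option 2: time 8+8=16, value 20+62=82
- option 2: time 8, value 62
- option 4: time 10, value 60
- option 3: time 10, value 59
- option 1: time 8, value 20
Best: 82 marks.

82 marks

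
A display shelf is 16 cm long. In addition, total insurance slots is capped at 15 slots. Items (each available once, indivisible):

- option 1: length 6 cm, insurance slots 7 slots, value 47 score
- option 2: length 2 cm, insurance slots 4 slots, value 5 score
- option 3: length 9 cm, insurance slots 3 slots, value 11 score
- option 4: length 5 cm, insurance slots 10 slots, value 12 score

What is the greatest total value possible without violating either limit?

Feasible sets respecting both limits:
- option 1+option 3: length 15, insurance slots 10, value 58
- option 1+option 2: length 8, insurance slots 11, value 52
- option 1: length 6, insurance slots 7, value 47
Best: 58 score.

58 score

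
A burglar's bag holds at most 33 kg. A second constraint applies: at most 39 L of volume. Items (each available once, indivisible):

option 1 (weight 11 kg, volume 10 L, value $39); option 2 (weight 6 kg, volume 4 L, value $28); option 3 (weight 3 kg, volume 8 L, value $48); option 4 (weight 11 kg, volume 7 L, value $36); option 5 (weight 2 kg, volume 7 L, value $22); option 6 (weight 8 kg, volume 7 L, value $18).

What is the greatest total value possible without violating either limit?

$173

Feasible sets respecting both limits:
- option 1+option 2+option 3+option 4+option 5: weight 33, volume 36, value 173
- option 1+option 2+option 3+option 5+option 6: weight 30, volume 36, value 155
- option 2+option 3+option 4+option 5+option 6: weight 30, volume 33, value 152
- option 1+option 2+option 3+option 4: weight 31, volume 29, value 151
Best: $173.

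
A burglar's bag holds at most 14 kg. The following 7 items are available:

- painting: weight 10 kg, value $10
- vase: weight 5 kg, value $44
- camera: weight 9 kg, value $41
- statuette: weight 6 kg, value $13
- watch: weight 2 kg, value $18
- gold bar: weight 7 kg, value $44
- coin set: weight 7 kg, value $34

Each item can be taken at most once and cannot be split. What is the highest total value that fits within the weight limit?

$106

Check high-value combinations within 14 kg:
- vase+watch+gold bar: weight 5+2+7=14, value 44+18+44=106
- vase+watch+coin set: weight 5+2+7=14, value 44+18+34=96
- vase+gold bar: weight 5+7=12, value 44+44=88
Best: $106.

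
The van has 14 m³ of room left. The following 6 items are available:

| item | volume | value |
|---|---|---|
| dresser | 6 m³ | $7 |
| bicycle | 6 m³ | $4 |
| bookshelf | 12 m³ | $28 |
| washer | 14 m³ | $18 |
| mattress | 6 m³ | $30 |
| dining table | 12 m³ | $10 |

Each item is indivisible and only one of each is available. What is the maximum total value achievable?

$37

Check high-value combinations within 14 m³:
- dresser+mattress: volume 6+6=12, value 7+30=37
- bicycle+mattress: volume 6+6=12, value 4+30=34
- mattress: volume 6, value 30
- bookshelf: volume 12, value 28
Best: $37.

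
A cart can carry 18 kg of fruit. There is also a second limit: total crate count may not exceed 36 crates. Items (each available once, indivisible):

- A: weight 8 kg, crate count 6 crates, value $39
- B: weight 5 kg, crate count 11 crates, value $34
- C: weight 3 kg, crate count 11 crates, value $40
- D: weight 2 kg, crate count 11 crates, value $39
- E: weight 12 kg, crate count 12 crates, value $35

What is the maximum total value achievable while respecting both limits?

Feasible sets respecting both limits:
- A+C+D: weight 13, crate count 28, value 118
- C+D+E: weight 17, crate count 34, value 114
- A+B+C: weight 16, crate count 28, value 113
Best: $118.

$118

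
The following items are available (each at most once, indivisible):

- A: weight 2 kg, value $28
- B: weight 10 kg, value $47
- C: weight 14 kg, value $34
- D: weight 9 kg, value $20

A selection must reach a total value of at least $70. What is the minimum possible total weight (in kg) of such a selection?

Subsets with value ≥ 70, sorted by total weight:
- A+B: weight 12, value 75
- A+B+D: weight 21, value 95
Minimum weight: 12 kg.

12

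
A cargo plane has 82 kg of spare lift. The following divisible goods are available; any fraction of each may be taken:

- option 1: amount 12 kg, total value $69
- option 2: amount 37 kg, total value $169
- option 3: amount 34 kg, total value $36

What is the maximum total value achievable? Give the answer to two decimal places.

Take in order of value per unit:
- option 1 (69/12 per unit): all 12 → value 69, running total 69.00
- option 2 (169/37 per unit): all 37 → value 169, running total 238.00
- option 3 (36/34 per unit): 33 of 34 → value 33×36/34 = 34.9412, running total 272.94
Total 272.94.

272.94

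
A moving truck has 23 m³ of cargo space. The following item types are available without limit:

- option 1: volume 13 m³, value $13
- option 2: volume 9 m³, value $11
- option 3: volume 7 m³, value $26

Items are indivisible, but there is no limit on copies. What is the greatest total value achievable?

Best value-per-unit is option 3 at 26/7, and filling with it alone uses volume 3×7=21. No mix of the others beats 3×26 = 78.

$78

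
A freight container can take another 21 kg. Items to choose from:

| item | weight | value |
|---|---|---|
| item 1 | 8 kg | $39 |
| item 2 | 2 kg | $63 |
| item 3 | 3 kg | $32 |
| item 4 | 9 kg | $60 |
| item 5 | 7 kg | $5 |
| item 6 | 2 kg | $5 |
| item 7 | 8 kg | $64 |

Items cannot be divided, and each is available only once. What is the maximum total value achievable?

$198

Check high-value combinations within 21 kg:
- item 1+item 2+item 3+item 7: weight 8+2+3+8=21, value 39+63+32+64=198
- item 2+item 4+item 6+item 7: weight 2+9+2+8=21, value 63+60+5+64=192
- item 2+item 4+item 7: weight 2+9+8=19, value 63+60+64=187
- item 1+item 2+item 6+item 7: weight 8+2+2+8=20, value 39+63+5+64=171
- item 1+item 2+item 4+item 6: weight 8+2+9+2=21, value 39+63+60+5=167
Best: $198.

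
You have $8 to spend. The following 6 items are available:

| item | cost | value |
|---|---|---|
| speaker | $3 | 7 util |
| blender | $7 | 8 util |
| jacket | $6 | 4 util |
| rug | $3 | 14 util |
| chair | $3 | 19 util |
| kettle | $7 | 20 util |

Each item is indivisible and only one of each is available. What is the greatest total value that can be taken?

This is a 0/1 knapsack; check combinations near the capacity.
- rug+chair: cost 3+3=6, value 14+19=33
- speaker+chair: cost 3+3=6, value 7+19=26
- speaker+rug: cost 3+3=6, value 7+14=21
- kettle: cost 7, value 20
Best: 33 util.

33 util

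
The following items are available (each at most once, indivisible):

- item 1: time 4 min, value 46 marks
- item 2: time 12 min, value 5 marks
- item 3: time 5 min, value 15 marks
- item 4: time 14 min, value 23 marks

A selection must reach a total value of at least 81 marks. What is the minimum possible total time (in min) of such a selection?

Subsets with value ≥ 81, sorted by total time:
- item 1+item 3+item 4: time 23, value 84
- item 1+item 2+item 3+item 4: time 35, value 89
Minimum time: 23 min.

23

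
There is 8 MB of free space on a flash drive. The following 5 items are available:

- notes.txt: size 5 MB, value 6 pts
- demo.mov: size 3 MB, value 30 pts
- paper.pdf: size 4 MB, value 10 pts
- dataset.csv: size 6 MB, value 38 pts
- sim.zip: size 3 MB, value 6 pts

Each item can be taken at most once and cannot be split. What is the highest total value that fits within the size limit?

This is a 0/1 knapsack; check combinations near the capacity.
- demo.mov+paper.pdf: size 3+4=7, value 30+10=40
- dataset.csv: size 6, value 38
- demo.mov+sim.zip: size 3+3=6, value 30+6=36
- notes.txt+demo.mov: size 5+3=8, value 6+30=36
- demo.mov: size 3, value 30
Best: 40 pts.

40 pts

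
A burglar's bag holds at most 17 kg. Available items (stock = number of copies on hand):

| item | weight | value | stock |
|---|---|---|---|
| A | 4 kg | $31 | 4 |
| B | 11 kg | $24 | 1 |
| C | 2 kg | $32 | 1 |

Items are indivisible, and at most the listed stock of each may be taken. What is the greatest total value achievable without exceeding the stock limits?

$125

Top feasible selections:
- 3×A + 1×C: weight 14, value 125
- 4×A: weight 16, value 124
- 2×A + 1×C: weight 10, value 94
Best: $125.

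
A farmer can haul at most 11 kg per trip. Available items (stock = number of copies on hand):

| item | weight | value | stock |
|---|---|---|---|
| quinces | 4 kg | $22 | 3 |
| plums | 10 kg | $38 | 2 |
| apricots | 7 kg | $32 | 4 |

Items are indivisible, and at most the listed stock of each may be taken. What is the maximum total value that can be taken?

Best selections within weight 11 and stock limits:
- 1×quinces + 1×apricots: weight 11, value 54
- 2×quinces: weight 8, value 44
Best: $54.

$54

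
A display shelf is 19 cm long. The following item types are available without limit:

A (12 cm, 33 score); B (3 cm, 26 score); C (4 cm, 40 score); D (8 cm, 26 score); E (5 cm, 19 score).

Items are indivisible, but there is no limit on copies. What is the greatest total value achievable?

186 score

Best value-per-unit is C at 40/4; filling with it alone gives 4×40 = 160.
Optimal mix: 1×B + 4×C → length 19, value 186.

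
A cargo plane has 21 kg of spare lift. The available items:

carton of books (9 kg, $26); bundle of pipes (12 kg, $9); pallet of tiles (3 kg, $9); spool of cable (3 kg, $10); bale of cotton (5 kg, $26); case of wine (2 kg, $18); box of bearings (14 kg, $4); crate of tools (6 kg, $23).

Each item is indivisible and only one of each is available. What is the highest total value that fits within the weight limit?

This is a 0/1 knapsack; check combinations near the capacity.
- pallet of tiles+spool of cable+bale of cotton+case of wine+crate of tools: weight 3+3+5+2+6=19, value 9+10+26+18+23=86
- carton of books+spool of cable+bale of cotton+case of wine: weight 9+3+5+2=19, value 26+10+26+18=80
- carton of books+pallet of tiles+bale of cotton+case of wine: weight 9+3+5+2=19, value 26+9+26+18=79
- spool of cable+bale of cotton+case of wine+crate of tools: weight 3+5+2+6=16, value 10+26+18+23=77
Best: $86.

$86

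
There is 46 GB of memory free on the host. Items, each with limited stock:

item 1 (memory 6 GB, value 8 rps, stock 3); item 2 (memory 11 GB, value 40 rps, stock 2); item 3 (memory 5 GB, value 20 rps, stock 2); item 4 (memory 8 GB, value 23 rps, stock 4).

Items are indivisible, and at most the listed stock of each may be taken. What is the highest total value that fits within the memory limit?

151 rps

Best selections within memory 46 and stock limits:
- 1×item 1 + 2×item 2 + 2×item 3 + 1×item 4: memory 46, value 151
- 1×item 2 + 2×item 3 + 3×item 4: memory 45, value 149
Best: 151 rps.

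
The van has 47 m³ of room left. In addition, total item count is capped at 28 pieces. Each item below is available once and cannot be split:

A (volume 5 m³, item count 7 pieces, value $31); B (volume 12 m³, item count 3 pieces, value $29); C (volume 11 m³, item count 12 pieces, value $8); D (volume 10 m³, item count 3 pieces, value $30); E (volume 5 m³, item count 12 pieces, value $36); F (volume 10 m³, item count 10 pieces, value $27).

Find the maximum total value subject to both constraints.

$126

Feasible sets respecting both limits:
- A+B+D+E: volume 32, item count 25, value 126
- B+D+E+F: volume 37, item count 28, value 122
- A+B+D+F: volume 37, item count 23, value 117
Best: $126.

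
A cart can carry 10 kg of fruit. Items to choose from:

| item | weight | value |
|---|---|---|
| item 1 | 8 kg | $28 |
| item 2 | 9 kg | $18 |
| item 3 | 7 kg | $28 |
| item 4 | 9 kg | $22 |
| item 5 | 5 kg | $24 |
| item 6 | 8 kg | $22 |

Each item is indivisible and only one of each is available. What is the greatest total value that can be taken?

$28

Check high-value combinations within 10 kg:
- item 3: weight 7, value 28
- item 1: weight 8, value 28
- item 5: weight 5, value 24
Best: $28.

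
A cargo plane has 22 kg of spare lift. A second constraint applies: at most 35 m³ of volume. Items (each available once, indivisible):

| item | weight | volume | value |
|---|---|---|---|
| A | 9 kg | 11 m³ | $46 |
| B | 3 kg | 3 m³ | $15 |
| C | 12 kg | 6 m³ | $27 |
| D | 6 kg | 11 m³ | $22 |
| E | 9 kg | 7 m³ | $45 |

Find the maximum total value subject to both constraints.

$106

Feasible sets respecting both limits:
- A+B+E: weight 21, volume 21, value 106
- A+E: weight 18, volume 18, value 91
- A+B+D: weight 18, volume 25, value 83
Best: $106.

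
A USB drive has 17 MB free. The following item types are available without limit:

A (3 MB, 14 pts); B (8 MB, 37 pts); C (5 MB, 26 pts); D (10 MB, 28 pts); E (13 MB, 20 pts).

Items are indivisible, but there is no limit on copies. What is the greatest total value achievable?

Best value-per-unit is C at 26/5; filling with it alone gives 3×26 = 78.
Optimal mix: 4×A + 1×C → size 17, value 82.

82 pts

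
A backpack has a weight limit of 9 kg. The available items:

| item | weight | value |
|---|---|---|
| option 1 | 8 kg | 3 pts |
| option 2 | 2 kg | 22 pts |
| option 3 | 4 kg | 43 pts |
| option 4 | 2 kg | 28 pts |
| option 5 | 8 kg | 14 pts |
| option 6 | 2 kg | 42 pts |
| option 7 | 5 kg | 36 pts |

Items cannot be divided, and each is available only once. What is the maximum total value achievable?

113 pts

Check high-value combinations within 9 kg:
- option 3+option 4+option 6: weight 4+2+2=8, value 43+28+42=113
- option 2+option 3+option 6: weight 2+4+2=8, value 22+43+42=107
- option 4+option 6+option 7: weight 2+2+5=9, value 28+42+36=106
- option 2+option 6+option 7: weight 2+2+5=9, value 22+42+36=100
Best: 113 pts.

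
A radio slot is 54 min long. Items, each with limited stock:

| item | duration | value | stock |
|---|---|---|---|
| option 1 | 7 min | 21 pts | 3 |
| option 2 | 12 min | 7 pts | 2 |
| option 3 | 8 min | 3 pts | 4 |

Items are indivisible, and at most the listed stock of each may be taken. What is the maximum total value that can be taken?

80 pts

Best selections within duration 54 and stock limits:
- 3×option 1 + 2×option 2 + 1×option 3: duration 53, value 80
- 3×option 1 + 2×option 2: duration 45, value 77
- 3×option 1 + 1×option 2 + 2×option 3: duration 49, value 76
Best: 80 pts.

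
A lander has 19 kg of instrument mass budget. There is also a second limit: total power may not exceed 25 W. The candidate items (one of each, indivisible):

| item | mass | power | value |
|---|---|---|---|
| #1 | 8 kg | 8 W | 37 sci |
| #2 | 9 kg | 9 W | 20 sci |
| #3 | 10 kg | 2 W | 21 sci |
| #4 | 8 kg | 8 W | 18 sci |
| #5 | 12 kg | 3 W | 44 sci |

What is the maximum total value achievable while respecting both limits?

Feasible sets respecting both limits:
- #1+#3: mass 18, power 10, value 58
- #1+#2: mass 17, power 17, value 57
- #1+#4: mass 16, power 16, value 55
- #5: mass 12, power 3, value 44
Best: 58 sci.

58 sci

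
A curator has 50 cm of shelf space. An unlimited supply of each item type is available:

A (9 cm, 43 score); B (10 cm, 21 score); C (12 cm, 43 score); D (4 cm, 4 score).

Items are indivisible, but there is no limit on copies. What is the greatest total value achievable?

Best value-per-unit is A at 43/9; filling with it alone gives 5×43 = 215.
Optimal mix: 5×A + 1×D → length 49, value 219.

219 score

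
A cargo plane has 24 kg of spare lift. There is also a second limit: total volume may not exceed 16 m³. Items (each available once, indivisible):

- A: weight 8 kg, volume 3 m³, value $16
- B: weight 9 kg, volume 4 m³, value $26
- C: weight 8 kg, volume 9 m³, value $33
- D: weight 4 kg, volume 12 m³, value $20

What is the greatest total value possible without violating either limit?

$59

Feasible sets respecting both limits:
- B+C: weight 17, volume 13, value 59
- A+C: weight 16, volume 12, value 49
- B+D: weight 13, volume 16, value 46
Best: $59.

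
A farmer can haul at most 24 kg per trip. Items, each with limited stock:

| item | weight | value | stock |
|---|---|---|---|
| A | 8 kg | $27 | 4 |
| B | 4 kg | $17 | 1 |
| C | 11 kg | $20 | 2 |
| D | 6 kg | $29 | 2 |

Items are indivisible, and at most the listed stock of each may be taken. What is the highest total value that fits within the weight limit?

$102

Top feasible selections:
- 1×A + 1×B + 2×D: weight 24, value 102
- 1×A + 2×D: weight 20, value 85
- 2×A + 1×D: weight 22, value 83
- 3×A: weight 24, value 81
Best: $102.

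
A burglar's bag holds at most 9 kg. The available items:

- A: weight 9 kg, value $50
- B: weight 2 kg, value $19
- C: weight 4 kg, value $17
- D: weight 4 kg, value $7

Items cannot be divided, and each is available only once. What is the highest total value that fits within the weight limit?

Check high-value combinations within 9 kg:
- A: weight 9, value 50
- B+C: weight 2+4=6, value 19+17=36
- B+D: weight 2+4=6, value 19+7=26
Best: $50.

$50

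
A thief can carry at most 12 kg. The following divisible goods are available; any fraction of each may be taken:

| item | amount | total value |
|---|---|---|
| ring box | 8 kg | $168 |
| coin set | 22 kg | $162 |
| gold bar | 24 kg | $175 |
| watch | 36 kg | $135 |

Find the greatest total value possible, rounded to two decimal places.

197.45

Take in order of value per unit:
- ring box (168/8 per unit): all 8 → value 168, running total 168.00
- coin set (162/22 per unit): 4 of 22 → value 4×162/22 = 29.4545, running total 197.45
Total 197.45.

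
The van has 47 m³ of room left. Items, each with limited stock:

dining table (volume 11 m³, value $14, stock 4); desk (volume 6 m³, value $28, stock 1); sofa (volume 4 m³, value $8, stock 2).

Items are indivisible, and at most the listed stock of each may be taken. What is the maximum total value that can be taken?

Top feasible selections:
- 3×dining table + 1×desk + 2×sofa: volume 47, value 86
- 3×dining table + 1×desk + 1×sofa: volume 43, value 78
Best: $86.

$86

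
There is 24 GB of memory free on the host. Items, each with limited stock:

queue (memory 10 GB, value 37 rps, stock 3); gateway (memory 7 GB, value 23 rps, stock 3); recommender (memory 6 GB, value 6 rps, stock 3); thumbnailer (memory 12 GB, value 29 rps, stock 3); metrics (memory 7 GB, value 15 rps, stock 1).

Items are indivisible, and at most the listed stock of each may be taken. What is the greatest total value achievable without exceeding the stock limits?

83 rps

Best selections within memory 24 and stock limits:
- 1×queue + 2×gateway: memory 24, value 83
- 1×queue + 1×gateway + 1×metrics: memory 24, value 75
Best: 83 rps.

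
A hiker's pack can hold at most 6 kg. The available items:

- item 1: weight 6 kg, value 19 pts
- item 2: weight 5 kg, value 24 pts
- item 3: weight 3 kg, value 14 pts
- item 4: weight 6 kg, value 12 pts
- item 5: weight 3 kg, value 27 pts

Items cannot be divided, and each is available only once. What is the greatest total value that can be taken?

41 pts

Check high-value combinations within 6 kg:
- item 3+item 5: weight 3+3=6, value 14+27=41
- item 5: weight 3, value 27
- item 2: weight 5, value 24
- item 1: weight 6, value 19
Best: 41 pts.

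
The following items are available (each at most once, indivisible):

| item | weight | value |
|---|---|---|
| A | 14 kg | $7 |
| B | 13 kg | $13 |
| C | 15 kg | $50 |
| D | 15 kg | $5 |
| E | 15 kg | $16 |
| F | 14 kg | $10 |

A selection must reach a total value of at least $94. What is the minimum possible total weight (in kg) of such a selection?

Subsets with value ≥ 94, sorted by total weight:
- A+B+C+E+F: weight 71, value 96
- B+C+D+E+F: weight 72, value 94
Minimum weight: 71 kg.

71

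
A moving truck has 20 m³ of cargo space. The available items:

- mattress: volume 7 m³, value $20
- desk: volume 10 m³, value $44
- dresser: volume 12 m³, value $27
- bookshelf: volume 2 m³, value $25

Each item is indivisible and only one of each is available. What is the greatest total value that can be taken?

$89

Check high-value combinations within 20 m³:
- mattress+desk+bookshelf: volume 7+10+2=19, value 20+44+25=89
- desk+bookshelf: volume 10+2=12, value 44+25=69
- mattress+desk: volume 7+10=17, value 20+44=64
- dresser+bookshelf: volume 12+2=14, value 27+25=52
Best: $89.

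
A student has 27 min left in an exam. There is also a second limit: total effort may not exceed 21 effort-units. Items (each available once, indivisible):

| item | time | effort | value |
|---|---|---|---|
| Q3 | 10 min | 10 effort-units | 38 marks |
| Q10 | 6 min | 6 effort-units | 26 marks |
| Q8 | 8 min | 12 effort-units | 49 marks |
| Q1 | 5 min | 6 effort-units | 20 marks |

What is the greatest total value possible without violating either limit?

75 marks

Feasible sets respecting both limits:
- Q10+Q8: time 14, effort 18, value 75
- Q8+Q1: time 13, effort 18, value 69
- Q3+Q10: time 16, effort 16, value 64
Best: 75 marks.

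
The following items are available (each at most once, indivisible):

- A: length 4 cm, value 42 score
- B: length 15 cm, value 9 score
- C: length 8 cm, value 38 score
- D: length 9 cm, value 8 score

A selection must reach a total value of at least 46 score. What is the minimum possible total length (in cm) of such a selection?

Subsets with value ≥ 46, sorted by total length:
- A+C: length 12, value 80
- A+D: length 13, value 50
- C+D: length 17, value 46
- A+B: length 19, value 51
Minimum length: 12 cm.

12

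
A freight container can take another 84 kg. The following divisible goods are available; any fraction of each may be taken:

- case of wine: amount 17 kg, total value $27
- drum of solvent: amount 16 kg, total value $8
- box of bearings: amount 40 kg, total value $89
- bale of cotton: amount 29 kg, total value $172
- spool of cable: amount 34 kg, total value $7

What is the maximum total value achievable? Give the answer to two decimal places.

284.82

Take in order of value per unit:
- bale of cotton (172/29 per unit): all 29 → value 172, running total 172.00
- box of bearings (89/40 per unit): all 40 → value 89, running total 261.00
- case of wine (27/17 per unit): 15 of 17 → value 15×27/17 = 23.8235, running total 284.82
Total 284.82.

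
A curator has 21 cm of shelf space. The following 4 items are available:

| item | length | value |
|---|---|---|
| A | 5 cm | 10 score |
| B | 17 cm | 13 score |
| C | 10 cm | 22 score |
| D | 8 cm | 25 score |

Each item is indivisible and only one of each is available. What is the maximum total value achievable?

This is a 0/1 knapsack; check combinations near the capacity.
- C+D: length 10+8=18, value 22+25=47
- A+D: length 5+8=13, value 10+25=35
- A+C: length 5+10=15, value 10+22=32
- D: length 8, value 25
- C: length 10, value 22
Best: 47 score.

47 score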